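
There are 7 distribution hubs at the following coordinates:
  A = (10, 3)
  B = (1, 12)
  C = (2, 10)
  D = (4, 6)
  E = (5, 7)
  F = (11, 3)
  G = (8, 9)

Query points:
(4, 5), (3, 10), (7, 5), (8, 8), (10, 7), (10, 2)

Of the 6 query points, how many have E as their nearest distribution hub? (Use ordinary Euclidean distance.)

(4, 5) — d² to each: A:40, B:58, C:29, D:1, E:5, F:53, G:32 → nearest is D
(3, 10) — d² to each: A:98, B:8, C:1, D:17, E:13, F:113, G:26 → nearest is C
(7, 5) — d² to each: A:13, B:85, C:50, D:10, E:8, F:20, G:17 → nearest is E
(8, 8) — d² to each: A:29, B:65, C:40, D:20, E:10, F:34, G:1 → nearest is G
(10, 7) — d² to each: A:16, B:106, C:73, D:37, E:25, F:17, G:8 → nearest is G
(10, 2) — d² to each: A:1, B:181, C:128, D:52, E:50, F:2, G:53 → nearest is A
1 of the 6 points has E as nearest.

1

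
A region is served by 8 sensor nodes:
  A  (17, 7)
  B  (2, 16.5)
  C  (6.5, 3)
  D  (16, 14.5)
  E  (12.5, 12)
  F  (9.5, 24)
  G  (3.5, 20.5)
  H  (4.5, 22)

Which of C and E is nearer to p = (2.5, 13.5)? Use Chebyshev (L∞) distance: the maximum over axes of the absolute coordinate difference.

E

d(p,C) = max(4, 10.5) = 10.5
d(p,E) = max(10, 1.5) = 10
10.5 > 10, so E is closer.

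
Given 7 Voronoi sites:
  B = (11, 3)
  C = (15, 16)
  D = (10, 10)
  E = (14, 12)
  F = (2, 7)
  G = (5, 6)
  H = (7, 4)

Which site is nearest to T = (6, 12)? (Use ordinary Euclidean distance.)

D

Compare squared distances (the ordering matches that of the actual distances):
|TB|² = (6−11)² + (12−3)² = 25 + 81 = 106
|TC|² = (6−15)² + (12−16)² = 81 + 16 = 97
|TD|² = (6−10)² + (12−10)² = 16 + 4 = 20
|TE|² = (6−14)² + (12−12)² = 64 + 0 = 64
|TF|² = (6−2)² + (12−7)² = 16 + 25 = 41
|TG|² = (6−5)² + (12−6)² = 1 + 36 = 37
|TH|² = (6−7)² + (12−4)² = 1 + 64 = 65
Minimum is at D.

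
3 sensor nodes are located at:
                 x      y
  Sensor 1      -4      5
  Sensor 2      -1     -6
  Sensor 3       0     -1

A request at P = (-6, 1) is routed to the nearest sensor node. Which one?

Compare squared distances (the ordering matches that of the actual distances):
d²(P, Sensor 1) = (-6−(-4))² + (1−5)² = 4 + 16 = 20
d²(P, Sensor 2) = (-6−(-1))² + (1−(-6))² = 25 + 49 = 74
d²(P, Sensor 3) = (-6−0)² + (1−(-1))² = 36 + 4 = 40
Sensor 1 is nearest.

Sensor 1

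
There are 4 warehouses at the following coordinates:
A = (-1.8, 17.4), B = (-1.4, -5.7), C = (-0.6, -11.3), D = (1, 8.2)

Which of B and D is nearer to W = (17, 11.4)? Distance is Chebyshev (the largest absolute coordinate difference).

d(W,B) = max(18.4, 17.1) = 18.4
d(W,D) = max(16, 3.2) = 16
18.4 > 16, so D is closer.

D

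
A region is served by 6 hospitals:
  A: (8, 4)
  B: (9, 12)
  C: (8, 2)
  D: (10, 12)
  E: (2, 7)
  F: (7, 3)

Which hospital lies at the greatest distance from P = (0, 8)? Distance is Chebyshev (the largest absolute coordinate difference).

D

d(P,A) = max(8, 4) = 8
d(P,B) = max(9, 4) = 9
d(P,C) = max(8, 6) = 8
d(P,D) = max(10, 4) = 10
d(P,E) = max(2, 1) = 2
d(P,F) = max(7, 5) = 7
The largest is to D.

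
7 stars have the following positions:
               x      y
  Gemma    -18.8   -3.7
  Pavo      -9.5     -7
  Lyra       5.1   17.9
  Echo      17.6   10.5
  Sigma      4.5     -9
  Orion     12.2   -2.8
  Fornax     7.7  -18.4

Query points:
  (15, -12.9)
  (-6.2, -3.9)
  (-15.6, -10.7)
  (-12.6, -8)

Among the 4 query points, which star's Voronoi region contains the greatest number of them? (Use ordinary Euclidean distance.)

Pavo

(15, -12.9) — d² to each: Gemma:1227.08, Pavo:635.06, Lyra:1046.65, Echo:554.32, Sigma:125.46, Orion:109.85, Fornax:83.54 → nearest is Fornax
(-6.2, -3.9) — d² to each: Gemma:158.8, Pavo:20.5, Lyra:602.93, Echo:773.8, Sigma:140.5, Orion:339.77, Fornax:403.46 → nearest is Pavo
(-15.6, -10.7) — d² to each: Gemma:59.24, Pavo:50.9, Lyra:1246.45, Echo:1551.68, Sigma:406.9, Orion:835.25, Fornax:602.18 → nearest is Pavo
(-12.6, -8) — d² to each: Gemma:56.93, Pavo:10.61, Lyra:984.1, Echo:1254.29, Sigma:293.41, Orion:642.08, Fornax:520.25 → nearest is Pavo
Tally — Pavo:3, Fornax:1. Pavo captures the most (3).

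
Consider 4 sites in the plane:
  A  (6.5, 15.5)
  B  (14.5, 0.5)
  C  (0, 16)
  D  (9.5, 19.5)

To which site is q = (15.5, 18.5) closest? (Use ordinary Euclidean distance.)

D

Compare squared distances (the ordering matches that of the actual distances):
|qA|² = (15.5−6.5)² + (18.5−15.5)² = 81 + 9 = 90
|qB|² = (15.5−14.5)² + (18.5−0.5)² = 1 + 324 = 325
|qC|² = (15.5−0)² + (18.5−16)² = 240.25 + 6.25 = 246.5
|qD|² = (15.5−9.5)² + (18.5−19.5)² = 36 + 1 = 37
D is nearest.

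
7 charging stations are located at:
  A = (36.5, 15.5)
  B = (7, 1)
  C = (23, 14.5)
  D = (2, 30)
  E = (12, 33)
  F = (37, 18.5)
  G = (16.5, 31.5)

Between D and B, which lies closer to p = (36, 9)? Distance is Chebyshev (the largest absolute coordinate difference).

d(p,D) = max(34, 21) = 34
d(p,B) = max(29, 8) = 29
34 > 29, so B is closer.

B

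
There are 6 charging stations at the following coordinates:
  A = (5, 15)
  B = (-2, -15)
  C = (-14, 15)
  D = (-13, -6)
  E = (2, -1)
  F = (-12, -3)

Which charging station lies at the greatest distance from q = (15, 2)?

C

Compare squared distances (the ordering matches that of the actual distances):
|qA|² = 100 + 169 = 269
|qB|² = 289 + 289 = 578
|qC|² = 841 + 169 = 1010
|qD|² = 784 + 64 = 848
|qE|² = 169 + 9 = 178
|qF|² = 729 + 25 = 754
The largest is to C.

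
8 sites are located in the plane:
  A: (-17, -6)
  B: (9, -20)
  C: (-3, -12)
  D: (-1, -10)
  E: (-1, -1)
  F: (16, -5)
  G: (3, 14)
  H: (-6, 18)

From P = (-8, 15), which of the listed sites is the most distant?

Squared Euclidean distances:
|PA|² = 81 + 441 = 522
|PB|² = 289 + 1225 = 1514
|PC|² = 25 + 729 = 754
|PD|² = 49 + 625 = 674
|PE|² = 49 + 256 = 305
|PF|² = 576 + 400 = 976
|PG|² = 121 + 1 = 122
|PH|² = 4 + 9 = 13
The largest is to B.

B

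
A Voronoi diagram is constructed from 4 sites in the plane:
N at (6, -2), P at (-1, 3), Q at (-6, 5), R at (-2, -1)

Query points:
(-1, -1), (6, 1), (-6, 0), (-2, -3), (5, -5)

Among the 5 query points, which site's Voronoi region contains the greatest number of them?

(-1, -1) — d² to each: N:50, P:16, Q:61, R:1 → nearest is R
(6, 1) — d² to each: N:9, P:53, Q:160, R:68 → nearest is N
(-6, 0) — d² to each: N:148, P:34, Q:25, R:17 → nearest is R
(-2, -3) — d² to each: N:65, P:37, Q:80, R:4 → nearest is R
(5, -5) — d² to each: N:10, P:100, Q:221, R:65 → nearest is N
Tally — N:2, R:3. R captures the most (3).

R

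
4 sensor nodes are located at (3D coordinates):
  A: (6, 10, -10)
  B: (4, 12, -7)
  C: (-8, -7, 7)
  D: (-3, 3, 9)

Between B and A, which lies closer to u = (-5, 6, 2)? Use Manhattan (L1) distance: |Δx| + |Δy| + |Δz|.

d(u,B) = |-5−4| + |6−12| + |2−(-7)| = 9 + 6 + 9 = 24
d(u,A) = |-5−6| + |6−10| + |2−(-10)| = 11 + 4 + 12 = 27
24 < 27, so B is closer.

B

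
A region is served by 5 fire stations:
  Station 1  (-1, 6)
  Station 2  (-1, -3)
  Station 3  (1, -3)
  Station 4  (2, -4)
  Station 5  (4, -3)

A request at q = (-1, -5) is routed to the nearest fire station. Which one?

Station 2

Since √ is increasing, it suffices to compare squared distances:
d²(q, Station 1) = (-1−(-1))² + (-5−6)² = 0 + 121 = 121
d²(q, Station 2) = (-1−(-1))² + (-5−(-3))² = 0 + 4 = 4
d²(q, Station 3) = (-1−1)² + (-5−(-3))² = 4 + 4 = 8
d²(q, Station 4) = (-1−2)² + (-5−(-4))² = 9 + 1 = 10
d²(q, Station 5) = (-1−4)² + (-5−(-3))² = 25 + 4 = 29
Minimum is at Station 2.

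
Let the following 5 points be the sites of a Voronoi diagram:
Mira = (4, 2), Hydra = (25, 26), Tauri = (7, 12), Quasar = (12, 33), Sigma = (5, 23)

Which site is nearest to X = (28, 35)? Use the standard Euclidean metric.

Hydra

Squared Euclidean distances:
d²(X, Mira) = (28−4)² + (35−2)² = 576 + 1089 = 1665
d²(X, Hydra) = (28−25)² + (35−26)² = 9 + 81 = 90
d²(X, Tauri) = (28−7)² + (35−12)² = 441 + 529 = 970
d²(X, Quasar) = (28−12)² + (35−33)² = 256 + 4 = 260
d²(X, Sigma) = (28−5)² + (35−23)² = 529 + 144 = 673
Hydra is nearest.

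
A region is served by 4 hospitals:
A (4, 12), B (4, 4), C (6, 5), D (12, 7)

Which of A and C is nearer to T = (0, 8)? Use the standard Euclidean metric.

A

Compare squared distances:
|TA|² = (0−4)² + (8−12)² = 16 + 16 = 32
|TC|² = (0−6)² + (8−5)² = 36 + 9 = 45
32 < 45, so A is closer.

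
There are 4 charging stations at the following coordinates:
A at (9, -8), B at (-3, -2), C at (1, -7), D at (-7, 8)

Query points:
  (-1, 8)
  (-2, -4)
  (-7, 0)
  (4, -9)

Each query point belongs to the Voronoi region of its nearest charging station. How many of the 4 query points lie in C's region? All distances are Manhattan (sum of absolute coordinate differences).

(-1, 8) — d to each: A:26, B:12, C:17, D:6 → nearest is D
(-2, -4) — d to each: A:15, B:3, C:6, D:17 → nearest is B
(-7, 0) — d to each: A:24, B:6, C:15, D:8 → nearest is B
(4, -9) — d to each: A:6, B:14, C:5, D:28 → nearest is C
1 of the 4 points has C as nearest.

1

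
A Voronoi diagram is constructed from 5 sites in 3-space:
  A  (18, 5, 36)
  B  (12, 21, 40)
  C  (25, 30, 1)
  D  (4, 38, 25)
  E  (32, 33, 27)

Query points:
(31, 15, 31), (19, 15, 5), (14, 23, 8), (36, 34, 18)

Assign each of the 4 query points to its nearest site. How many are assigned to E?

(31, 15, 31) — d² to each: A:294, B:478, C:1161, D:1294, E:341 → nearest is A
(19, 15, 5) — d² to each: A:1062, B:1310, C:277, D:1154, E:977 → nearest is C
(14, 23, 8) — d² to each: A:1124, B:1032, C:219, D:614, E:785 → nearest is C
(36, 34, 18) — d² to each: A:1489, B:1229, C:426, D:1089, E:98 → nearest is E
1 of the 4 points has E as nearest.

1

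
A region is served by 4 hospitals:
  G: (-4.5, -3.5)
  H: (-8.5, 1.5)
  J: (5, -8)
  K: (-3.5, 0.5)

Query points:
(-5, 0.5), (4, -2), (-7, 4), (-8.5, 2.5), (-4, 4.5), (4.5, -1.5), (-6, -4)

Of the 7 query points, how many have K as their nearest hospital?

(-5, 0.5) — d² to each: G:16.25, H:13.25, J:172.25, K:2.25 → nearest is K
(4, -2) — d² to each: G:74.5, H:168.5, J:37, K:62.5 → nearest is J
(-7, 4) — d² to each: G:62.5, H:8.5, J:288, K:24.5 → nearest is H
(-8.5, 2.5) — d² to each: G:52, H:1, J:292.5, K:29 → nearest is H
(-4, 4.5) — d² to each: G:64.25, H:29.25, J:237.25, K:16.25 → nearest is K
(4.5, -1.5) — d² to each: G:85, H:178, J:42.5, K:68 → nearest is J
(-6, -4) — d² to each: G:2.5, H:36.5, J:137, K:26.5 → nearest is G
2 of the 7 points have K as nearest.

2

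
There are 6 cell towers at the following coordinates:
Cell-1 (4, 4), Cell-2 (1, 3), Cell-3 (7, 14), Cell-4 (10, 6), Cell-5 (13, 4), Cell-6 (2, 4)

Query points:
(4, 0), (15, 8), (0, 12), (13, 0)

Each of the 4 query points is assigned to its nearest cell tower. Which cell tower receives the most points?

(4, 0) — d² to each: Cell-1:16, Cell-2:18, Cell-3:205, Cell-4:72, Cell-5:97, Cell-6:20 → nearest is Cell-1
(15, 8) — d² to each: Cell-1:137, Cell-2:221, Cell-3:100, Cell-4:29, Cell-5:20, Cell-6:185 → nearest is Cell-5
(0, 12) — d² to each: Cell-1:80, Cell-2:82, Cell-3:53, Cell-4:136, Cell-5:233, Cell-6:68 → nearest is Cell-3
(13, 0) — d² to each: Cell-1:97, Cell-2:153, Cell-3:232, Cell-4:45, Cell-5:16, Cell-6:137 → nearest is Cell-5
Tally — Cell-1:1, Cell-3:1, Cell-5:2. Cell-5 captures the most (2).

Cell-5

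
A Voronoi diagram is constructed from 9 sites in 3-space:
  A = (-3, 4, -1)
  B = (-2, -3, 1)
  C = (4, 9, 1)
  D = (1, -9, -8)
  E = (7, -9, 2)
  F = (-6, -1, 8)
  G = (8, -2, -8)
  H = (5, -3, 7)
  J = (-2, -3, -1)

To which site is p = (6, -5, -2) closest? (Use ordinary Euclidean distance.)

Squared Euclidean distances:
|pA|² = (6−(-3))² + (-5−4)² + (-2−(-1))² = 81 + 81 + 1 = 163
|pB|² = (6−(-2))² + (-5−(-3))² + (-2−1)² = 64 + 4 + 9 = 77
|pC|² = (6−4)² + (-5−9)² + (-2−1)² = 4 + 196 + 9 = 209
|pD|² = (6−1)² + (-5−(-9))² + (-2−(-8))² = 25 + 16 + 36 = 77
|pE|² = (6−7)² + (-5−(-9))² + (-2−2)² = 1 + 16 + 16 = 33
|pF|² = (6−(-6))² + (-5−(-1))² + (-2−8)² = 144 + 16 + 100 = 260
|pG|² = (6−8)² + (-5−(-2))² + (-2−(-8))² = 4 + 9 + 36 = 49
|pH|² = (6−5)² + (-5−(-3))² + (-2−7)² = 1 + 4 + 81 = 86
|pJ|² = (6−(-2))² + (-5−(-3))² + (-2−(-1))² = 64 + 4 + 1 = 69
E is nearest.

E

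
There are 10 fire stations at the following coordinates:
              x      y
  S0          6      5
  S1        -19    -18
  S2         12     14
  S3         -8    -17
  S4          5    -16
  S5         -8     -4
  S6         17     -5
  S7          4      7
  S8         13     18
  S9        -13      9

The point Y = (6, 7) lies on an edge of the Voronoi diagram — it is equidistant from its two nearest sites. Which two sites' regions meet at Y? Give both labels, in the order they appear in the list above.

S0 and S7

Squared distances from Y to each site:
|YS0|² = (6−6)² + (7−5)² = 0 + 4 = 4
|YS1|² = (6−(-19))² + (7−(-18))² = 625 + 625 = 1250
|YS2|² = (6−12)² + (7−14)² = 36 + 49 = 85
|YS3|² = (6−(-8))² + (7−(-17))² = 196 + 576 = 772
|YS4|² = (6−5)² + (7−(-16))² = 1 + 529 = 530
|YS5|² = (6−(-8))² + (7−(-4))² = 196 + 121 = 317
|YS6|² = (6−17)² + (7−(-5))² = 121 + 144 = 265
|YS7|² = (6−4)² + (7−7)² = 4 + 0 = 4
|YS8|² = (6−13)² + (7−18)² = 49 + 121 = 170
|YS9|² = (6−(-13))² + (7−9)² = 361 + 4 = 365
Y is equidistant from S0 and S7 (both at squared distance 4), and every other site is strictly farther — so Y lies on the S0–S7 Voronoi edge.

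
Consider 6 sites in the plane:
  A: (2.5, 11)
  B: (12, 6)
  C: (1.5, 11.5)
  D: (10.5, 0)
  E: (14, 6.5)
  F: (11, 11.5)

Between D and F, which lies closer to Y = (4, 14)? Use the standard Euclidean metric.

F

Compare squared distances:
|YD|² = (4−10.5)² + (14−0)² = 42.25 + 196 = 238.25
|YF|² = (4−11)² + (14−11.5)² = 49 + 6.25 = 55.25
238.25 > 55.25, so F is closer.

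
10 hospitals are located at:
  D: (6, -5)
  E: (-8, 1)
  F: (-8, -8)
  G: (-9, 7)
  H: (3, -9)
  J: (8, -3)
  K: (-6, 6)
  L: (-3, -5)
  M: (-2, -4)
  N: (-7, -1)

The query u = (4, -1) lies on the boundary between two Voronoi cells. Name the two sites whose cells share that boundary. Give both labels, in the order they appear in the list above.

D and J

Squared distances from u to each site:
|uD|² = 4 + 16 = 20
|uE|² = 144 + 4 = 148
|uF|² = 144 + 49 = 193
|uG|² = 169 + 64 = 233
|uH|² = 1 + 64 = 65
|uJ|² = 16 + 4 = 20
|uK|² = 100 + 49 = 149
|uL|² = 49 + 16 = 65
|uM|² = 36 + 9 = 45
|uN|² = 121 + 0 = 121
u is equidistant from D and J (both at squared distance 20), and every other site is strictly farther — so u lies on the D–J Voronoi edge.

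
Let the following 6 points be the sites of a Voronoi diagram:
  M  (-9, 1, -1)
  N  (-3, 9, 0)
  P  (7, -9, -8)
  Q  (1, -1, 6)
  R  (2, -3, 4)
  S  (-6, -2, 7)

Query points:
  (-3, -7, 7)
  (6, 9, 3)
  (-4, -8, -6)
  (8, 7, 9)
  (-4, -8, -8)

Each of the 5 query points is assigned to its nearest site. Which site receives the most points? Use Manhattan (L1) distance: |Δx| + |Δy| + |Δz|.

(-3, -7, 7) — d to each: M:22, N:23, P:27, Q:11, R:12, S:8 → nearest is S
(6, 9, 3) — d to each: M:27, N:12, P:30, Q:18, R:17, S:27 → nearest is N
(-4, -8, -6) — d to each: M:19, N:24, P:14, Q:24, R:21, S:21 → nearest is P
(8, 7, 9) — d to each: M:33, N:22, P:34, Q:18, R:21, S:25 → nearest is Q
(-4, -8, -8) — d to each: M:21, N:26, P:12, Q:26, R:23, S:23 → nearest is P
Tally — N:1, P:2, Q:1, S:1. P captures the most (2).

P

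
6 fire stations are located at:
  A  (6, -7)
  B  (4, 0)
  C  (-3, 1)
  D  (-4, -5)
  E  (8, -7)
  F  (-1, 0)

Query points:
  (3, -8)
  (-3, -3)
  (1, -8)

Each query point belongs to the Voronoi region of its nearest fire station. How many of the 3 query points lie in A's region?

2

(3, -8) — d² to each: A:10, B:65, C:117, D:58, E:26, F:80 → nearest is A
(-3, -3) — d² to each: A:97, B:58, C:16, D:5, E:137, F:13 → nearest is D
(1, -8) — d² to each: A:26, B:73, C:97, D:34, E:50, F:68 → nearest is A
2 of the 3 points have A as nearest.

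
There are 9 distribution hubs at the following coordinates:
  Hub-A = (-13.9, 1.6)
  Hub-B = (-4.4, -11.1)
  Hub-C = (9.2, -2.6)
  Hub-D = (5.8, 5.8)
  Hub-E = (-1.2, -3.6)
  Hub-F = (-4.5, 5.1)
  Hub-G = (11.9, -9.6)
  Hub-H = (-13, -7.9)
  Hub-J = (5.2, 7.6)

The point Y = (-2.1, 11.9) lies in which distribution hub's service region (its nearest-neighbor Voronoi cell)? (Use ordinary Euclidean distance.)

Compare squared distances (the ordering matches that of the actual distances):
d²(Y, Hub-A) = (-2.1−(-13.9))² + (11.9−1.6)² = 139.24 + 106.09 = 245.33
d²(Y, Hub-B) = (-2.1−(-4.4))² + (11.9−(-11.1))² = 5.29 + 529 = 534.29
d²(Y, Hub-C) = (-2.1−9.2)² + (11.9−(-2.6))² = 127.69 + 210.25 = 337.94
d²(Y, Hub-D) = (-2.1−5.8)² + (11.9−5.8)² = 62.41 + 37.21 = 99.62
d²(Y, Hub-E) = (-2.1−(-1.2))² + (11.9−(-3.6))² = 0.81 + 240.25 = 241.06
d²(Y, Hub-F) = (-2.1−(-4.5))² + (11.9−5.1)² = 5.76 + 46.24 = 52
d²(Y, Hub-G) = (-2.1−11.9)² + (11.9−(-9.6))² = 196 + 462.25 = 658.25
d²(Y, Hub-H) = (-2.1−(-13))² + (11.9−(-7.9))² = 118.81 + 392.04 = 510.85
d²(Y, Hub-J) = (-2.1−5.2)² + (11.9−7.6)² = 53.29 + 18.49 = 71.78
The smallest is to Hub-F, so Y lies in the Voronoi region of Hub-F.

Hub-F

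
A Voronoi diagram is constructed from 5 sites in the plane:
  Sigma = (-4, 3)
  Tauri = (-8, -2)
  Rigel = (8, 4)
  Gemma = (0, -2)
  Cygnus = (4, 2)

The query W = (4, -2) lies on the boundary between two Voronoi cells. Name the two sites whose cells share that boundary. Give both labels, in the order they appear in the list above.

Gemma and Cygnus

Squared distances from W to each site:
d²(W, Sigma) = 64 + 25 = 89
d²(W, Tauri) = 144 + 0 = 144
d²(W, Rigel) = 16 + 36 = 52
d²(W, Gemma) = 16 + 0 = 16
d²(W, Cygnus) = 0 + 16 = 16
W is equidistant from Gemma and Cygnus (both at squared distance 16), and every other site is strictly farther — so W lies on the Gemma–Cygnus Voronoi edge.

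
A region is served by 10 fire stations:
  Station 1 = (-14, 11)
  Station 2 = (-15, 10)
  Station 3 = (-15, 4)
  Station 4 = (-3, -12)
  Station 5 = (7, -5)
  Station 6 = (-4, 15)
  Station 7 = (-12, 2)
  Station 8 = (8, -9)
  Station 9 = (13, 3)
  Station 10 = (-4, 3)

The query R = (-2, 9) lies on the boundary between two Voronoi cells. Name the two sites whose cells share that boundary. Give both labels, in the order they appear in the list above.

Station 6 and Station 10

Squared distances from R to each site:
d²(R, Station 1) = (-2−(-14))² + (9−11)² = 144 + 4 = 148
d²(R, Station 2) = (-2−(-15))² + (9−10)² = 169 + 1 = 170
d²(R, Station 3) = (-2−(-15))² + (9−4)² = 169 + 25 = 194
d²(R, Station 4) = (-2−(-3))² + (9−(-12))² = 1 + 441 = 442
d²(R, Station 5) = (-2−7)² + (9−(-5))² = 81 + 196 = 277
d²(R, Station 6) = (-2−(-4))² + (9−15)² = 4 + 36 = 40
d²(R, Station 7) = (-2−(-12))² + (9−2)² = 100 + 49 = 149
d²(R, Station 8) = (-2−8)² + (9−(-9))² = 100 + 324 = 424
d²(R, Station 9) = (-2−13)² + (9−3)² = 225 + 36 = 261
d²(R, Station 10) = (-2−(-4))² + (9−3)² = 4 + 36 = 40
R is equidistant from Station 6 and Station 10 (both at squared distance 40), and every other site is strictly farther — so R lies on the Station 6–Station 10 Voronoi edge.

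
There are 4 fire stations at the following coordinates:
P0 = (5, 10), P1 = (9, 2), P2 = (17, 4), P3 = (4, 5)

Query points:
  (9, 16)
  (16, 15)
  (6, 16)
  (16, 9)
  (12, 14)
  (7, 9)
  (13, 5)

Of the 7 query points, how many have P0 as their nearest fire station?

4

(9, 16) — d² to each: P0:52, P1:196, P2:208, P3:146 → nearest is P0
(16, 15) — d² to each: P0:146, P1:218, P2:122, P3:244 → nearest is P2
(6, 16) — d² to each: P0:37, P1:205, P2:265, P3:125 → nearest is P0
(16, 9) — d² to each: P0:122, P1:98, P2:26, P3:160 → nearest is P2
(12, 14) — d² to each: P0:65, P1:153, P2:125, P3:145 → nearest is P0
(7, 9) — d² to each: P0:5, P1:53, P2:125, P3:25 → nearest is P0
(13, 5) — d² to each: P0:89, P1:25, P2:17, P3:81 → nearest is P2
4 of the 7 points have P0 as nearest.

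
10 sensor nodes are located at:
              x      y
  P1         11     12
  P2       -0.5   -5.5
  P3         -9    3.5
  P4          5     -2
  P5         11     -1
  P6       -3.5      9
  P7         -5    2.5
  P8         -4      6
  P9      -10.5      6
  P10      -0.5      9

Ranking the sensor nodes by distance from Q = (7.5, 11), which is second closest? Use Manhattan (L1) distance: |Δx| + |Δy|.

d(Q,P1) = 3.5 + 1 = 4.5
d(Q,P2) = 8 + 16.5 = 24.5
d(Q,P3) = 16.5 + 7.5 = 24
d(Q,P4) = 2.5 + 13 = 15.5
d(Q,P5) = 3.5 + 12 = 15.5
d(Q,P6) = 11 + 2 = 13
d(Q,P7) = 12.5 + 8.5 = 21
d(Q,P8) = 11.5 + 5 = 16.5
d(Q,P9) = 18 + 5 = 23
d(Q, P10) = 8 + 2 = 10
Sorted ascending: P1, P10, P6, … — the second-nearest is P10.

P10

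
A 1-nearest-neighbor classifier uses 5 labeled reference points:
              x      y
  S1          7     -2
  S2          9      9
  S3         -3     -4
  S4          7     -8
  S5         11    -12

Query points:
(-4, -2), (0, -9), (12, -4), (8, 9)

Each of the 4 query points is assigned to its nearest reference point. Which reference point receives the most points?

(-4, -2) — d² to each: S1:121, S2:290, S3:5, S4:157, S5:325 → nearest is S3
(0, -9) — d² to each: S1:98, S2:405, S3:34, S4:50, S5:130 → nearest is S3
(12, -4) — d² to each: S1:29, S2:178, S3:225, S4:41, S5:65 → nearest is S1
(8, 9) — d² to each: S1:122, S2:1, S3:290, S4:290, S5:450 → nearest is S2
Tally — S1:1, S2:1, S3:2. S3 captures the most (2).

S3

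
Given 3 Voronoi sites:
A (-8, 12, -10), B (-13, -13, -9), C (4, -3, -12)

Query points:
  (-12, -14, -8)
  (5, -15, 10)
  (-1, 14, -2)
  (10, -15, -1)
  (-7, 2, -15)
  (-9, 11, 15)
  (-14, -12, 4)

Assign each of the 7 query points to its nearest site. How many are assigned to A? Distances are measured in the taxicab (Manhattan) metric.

(-12, -14, -8) — d to each: A:32, B:3, C:31 → nearest is B
(5, -15, 10) — d to each: A:60, B:39, C:35 → nearest is C
(-1, 14, -2) — d to each: A:17, B:46, C:32 → nearest is A
(10, -15, -1) — d to each: A:54, B:33, C:29 → nearest is C
(-7, 2, -15) — d to each: A:16, B:27, C:19 → nearest is A
(-9, 11, 15) — d to each: A:27, B:52, C:54 → nearest is A
(-14, -12, 4) — d to each: A:44, B:15, C:43 → nearest is B
3 of the 7 points have A as nearest.

3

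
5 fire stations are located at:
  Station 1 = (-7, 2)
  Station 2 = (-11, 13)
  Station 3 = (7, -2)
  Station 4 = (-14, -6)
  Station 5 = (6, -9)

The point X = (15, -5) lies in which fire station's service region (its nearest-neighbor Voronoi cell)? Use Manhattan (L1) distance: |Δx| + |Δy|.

d(X, Station 1) = |15−(-7)| + |-5−2| = 22 + 7 = 29
d(X, Station 2) = |15−(-11)| + |-5−13| = 26 + 18 = 44
d(X, Station 3) = |15−7| + |-5−(-2)| = 8 + 3 = 11
d(X, Station 4) = |15−(-14)| + |-5−(-6)| = 29 + 1 = 30
d(X, Station 5) = |15−6| + |-5−(-9)| = 9 + 4 = 13
The smallest is to Station 3, so X lies in the Voronoi region of Station 3.

Station 3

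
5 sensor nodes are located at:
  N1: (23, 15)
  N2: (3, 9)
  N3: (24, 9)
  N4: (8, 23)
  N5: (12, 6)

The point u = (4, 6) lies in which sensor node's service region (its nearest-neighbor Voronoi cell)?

N2

Since √ is increasing, it suffices to compare squared distances:
|uN1|² = (4−23)² + (6−15)² = 361 + 81 = 442
|uN2|² = (4−3)² + (6−9)² = 1 + 9 = 10
|uN3|² = (4−24)² + (6−9)² = 400 + 9 = 409
|uN4|² = (4−8)² + (6−23)² = 16 + 289 = 305
|uN5|² = (4−12)² + (6−6)² = 64 + 0 = 64
The smallest is to N2, so u lies in the Voronoi region of N2.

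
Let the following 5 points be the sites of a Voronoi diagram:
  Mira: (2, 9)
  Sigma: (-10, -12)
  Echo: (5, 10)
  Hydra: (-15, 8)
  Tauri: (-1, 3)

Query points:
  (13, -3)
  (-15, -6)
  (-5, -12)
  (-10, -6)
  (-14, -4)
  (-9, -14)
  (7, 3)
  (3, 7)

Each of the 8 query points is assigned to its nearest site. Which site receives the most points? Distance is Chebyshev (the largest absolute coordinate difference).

Sigma

(13, -3) — d to each: Mira:12, Sigma:23, Echo:13, Hydra:28, Tauri:14 → nearest is Mira
(-15, -6) — d to each: Mira:17, Sigma:6, Echo:20, Hydra:14, Tauri:14 → nearest is Sigma
(-5, -12) — d to each: Mira:21, Sigma:5, Echo:22, Hydra:20, Tauri:15 → nearest is Sigma
(-10, -6) — d to each: Mira:15, Sigma:6, Echo:16, Hydra:14, Tauri:9 → nearest is Sigma
(-14, -4) — d to each: Mira:16, Sigma:8, Echo:19, Hydra:12, Tauri:13 → nearest is Sigma
(-9, -14) — d to each: Mira:23, Sigma:2, Echo:24, Hydra:22, Tauri:17 → nearest is Sigma
(7, 3) — d to each: Mira:6, Sigma:17, Echo:7, Hydra:22, Tauri:8 → nearest is Mira
(3, 7) — d to each: Mira:2, Sigma:19, Echo:3, Hydra:18, Tauri:4 → nearest is Mira
Tally — Mira:3, Sigma:5. Sigma captures the most (5).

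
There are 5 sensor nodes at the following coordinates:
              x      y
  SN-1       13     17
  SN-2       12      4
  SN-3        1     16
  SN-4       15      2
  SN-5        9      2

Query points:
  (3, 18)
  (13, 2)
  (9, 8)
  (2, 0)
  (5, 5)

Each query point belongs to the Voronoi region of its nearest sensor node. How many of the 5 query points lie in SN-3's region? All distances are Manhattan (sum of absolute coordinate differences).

1

(3, 18) — d to each: SN-1:11, SN-2:23, SN-3:4, SN-4:28, SN-5:22 → nearest is SN-3
(13, 2) — d to each: SN-1:15, SN-2:3, SN-3:26, SN-4:2, SN-5:4 → nearest is SN-4
(9, 8) — d to each: SN-1:13, SN-2:7, SN-3:16, SN-4:12, SN-5:6 → nearest is SN-5
(2, 0) — d to each: SN-1:28, SN-2:14, SN-3:17, SN-4:15, SN-5:9 → nearest is SN-5
(5, 5) — d to each: SN-1:20, SN-2:8, SN-3:15, SN-4:13, SN-5:7 → nearest is SN-5
1 of the 5 points has SN-3 as nearest.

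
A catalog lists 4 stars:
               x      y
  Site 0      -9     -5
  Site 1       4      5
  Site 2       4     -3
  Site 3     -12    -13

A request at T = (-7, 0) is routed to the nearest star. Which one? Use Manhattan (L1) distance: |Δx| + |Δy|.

Site 0

d(T, Site 0) = |-7−(-9)| + |0−(-5)| = 2 + 5 = 7
d(T, Site 1) = |-7−4| + |0−5| = 11 + 5 = 16
d(T, Site 2) = |-7−4| + |0−(-3)| = 11 + 3 = 14
d(T, Site 3) = |-7−(-12)| + |0−(-13)| = 5 + 13 = 18
Site 0 is nearest.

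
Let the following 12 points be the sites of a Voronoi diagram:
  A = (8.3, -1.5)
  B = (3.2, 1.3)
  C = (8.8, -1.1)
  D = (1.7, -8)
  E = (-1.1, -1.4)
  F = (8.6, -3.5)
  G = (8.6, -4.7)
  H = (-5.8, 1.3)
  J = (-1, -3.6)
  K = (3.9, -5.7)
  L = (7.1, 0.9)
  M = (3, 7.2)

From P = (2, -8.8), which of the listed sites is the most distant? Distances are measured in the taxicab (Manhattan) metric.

d(P,A) = 6.3 + 7.3 = 13.6
d(P,B) = 1.2 + 10.1 = 11.3
d(P,C) = 6.8 + 7.7 = 14.5
d(P,D) = 0.3 + 0.8 = 1.1
d(P,E) = 3.1 + 7.4 = 10.5
d(P,F) = 6.6 + 5.3 = 11.9
d(P,G) = 6.6 + 4.1 = 10.7
d(P,H) = 7.8 + 10.1 = 17.9
d(P,J) = 3 + 5.2 = 8.2
d(P,K) = 1.9 + 3.1 = 5
d(P,L) = 5.1 + 9.7 = 14.8
d(P,M) = 1 + 16 = 17
The largest is to H.

H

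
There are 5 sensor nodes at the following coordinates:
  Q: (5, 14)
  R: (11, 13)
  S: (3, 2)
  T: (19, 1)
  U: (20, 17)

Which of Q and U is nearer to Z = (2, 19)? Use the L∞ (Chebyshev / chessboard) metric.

Q

d(Z,Q) = max(3, 5) = 5
d(Z,U) = max(18, 2) = 18
5 < 18, so Q is closer.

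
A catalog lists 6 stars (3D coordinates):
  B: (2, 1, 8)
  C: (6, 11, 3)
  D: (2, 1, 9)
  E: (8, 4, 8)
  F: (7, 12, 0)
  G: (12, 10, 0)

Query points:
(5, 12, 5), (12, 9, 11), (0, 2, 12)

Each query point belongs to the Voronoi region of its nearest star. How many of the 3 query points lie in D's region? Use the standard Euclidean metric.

(5, 12, 5) — d² to each: B:139, C:6, D:146, E:82, F:29, G:78 → nearest is C
(12, 9, 11) — d² to each: B:173, C:104, D:168, E:50, F:155, G:122 → nearest is E
(0, 2, 12) — d² to each: B:21, C:198, D:14, E:84, F:293, G:352 → nearest is D
1 of the 3 points has D as nearest.

1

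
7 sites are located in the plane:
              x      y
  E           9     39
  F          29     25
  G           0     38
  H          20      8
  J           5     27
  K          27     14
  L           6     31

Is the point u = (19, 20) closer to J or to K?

K

Compare squared distances:
|uJ|² = (19−5)² + (20−27)² = 196 + 49 = 245
|uK|² = (19−27)² + (20−14)² = 64 + 36 = 100
245 > 100, so K is closer.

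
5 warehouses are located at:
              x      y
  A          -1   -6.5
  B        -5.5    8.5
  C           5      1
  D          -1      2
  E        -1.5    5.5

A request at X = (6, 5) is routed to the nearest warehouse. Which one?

C

Compare squared distances (the ordering matches that of the actual distances):
|XA|² = 49 + 132.25 = 181.25
|XB|² = 132.25 + 12.25 = 144.5
|XC|² = 1 + 16 = 17
|XD|² = 49 + 9 = 58
|XE|² = 56.25 + 0.25 = 56.5
C is nearest.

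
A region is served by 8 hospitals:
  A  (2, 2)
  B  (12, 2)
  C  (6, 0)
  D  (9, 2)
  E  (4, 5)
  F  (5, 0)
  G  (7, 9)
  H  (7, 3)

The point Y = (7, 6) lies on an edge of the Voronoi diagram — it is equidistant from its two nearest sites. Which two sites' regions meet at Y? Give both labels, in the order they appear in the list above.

G and H

Squared distances from Y to each site:
|YA|² = (7−2)² + (6−2)² = 25 + 16 = 41
|YB|² = (7−12)² + (6−2)² = 25 + 16 = 41
|YC|² = (7−6)² + (6−0)² = 1 + 36 = 37
|YD|² = (7−9)² + (6−2)² = 4 + 16 = 20
|YE|² = (7−4)² + (6−5)² = 9 + 1 = 10
|YF|² = (7−5)² + (6−0)² = 4 + 36 = 40
|YG|² = (7−7)² + (6−9)² = 0 + 9 = 9
|YH|² = (7−7)² + (6−3)² = 0 + 9 = 9
Y is equidistant from G and H (both at squared distance 9), and every other site is strictly farther — so Y lies on the G–H Voronoi edge.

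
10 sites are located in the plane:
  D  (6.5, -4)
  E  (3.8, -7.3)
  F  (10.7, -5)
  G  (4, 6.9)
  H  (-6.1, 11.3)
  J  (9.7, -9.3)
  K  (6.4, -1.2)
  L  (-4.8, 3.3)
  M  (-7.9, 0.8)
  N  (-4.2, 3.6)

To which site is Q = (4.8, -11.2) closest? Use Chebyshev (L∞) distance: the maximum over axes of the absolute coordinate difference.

d(Q,D) = max(1.7, 7.2) = 7.2
d(Q,E) = max(1, 3.9) = 3.9
d(Q,F) = max(5.9, 6.2) = 6.2
d(Q,G) = max(0.8, 18.1) = 18.1
d(Q,H) = max(10.9, 22.5) = 22.5
d(Q,J) = max(4.9, 1.9) = 4.9
d(Q,K) = max(1.6, 10) = 10
d(Q,L) = max(9.6, 14.5) = 14.5
d(Q,M) = max(12.7, 12) = 12.7
d(Q,N) = max(9, 14.8) = 14.8
Minimum is at E.

E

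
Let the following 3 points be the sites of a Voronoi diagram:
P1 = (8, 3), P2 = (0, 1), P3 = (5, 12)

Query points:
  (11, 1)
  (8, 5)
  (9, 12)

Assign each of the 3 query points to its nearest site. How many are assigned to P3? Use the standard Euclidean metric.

(11, 1) — d² to each: P1:13, P2:121, P3:157 → nearest is P1
(8, 5) — d² to each: P1:4, P2:80, P3:58 → nearest is P1
(9, 12) — d² to each: P1:82, P2:202, P3:16 → nearest is P3
1 of the 3 points has P3 as nearest.

1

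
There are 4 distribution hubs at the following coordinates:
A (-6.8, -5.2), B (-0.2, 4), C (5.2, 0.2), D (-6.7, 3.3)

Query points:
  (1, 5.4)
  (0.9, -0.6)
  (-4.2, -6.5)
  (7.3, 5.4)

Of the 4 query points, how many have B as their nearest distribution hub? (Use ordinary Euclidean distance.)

1

(1, 5.4) — d² to each: A:173.2, B:3.4, C:44.68, D:63.7 → nearest is B
(0.9, -0.6) — d² to each: A:80.45, B:22.37, C:19.13, D:72.97 → nearest is C
(-4.2, -6.5) — d² to each: A:8.45, B:126.25, C:133.25, D:102.29 → nearest is A
(7.3, 5.4) — d² to each: A:311.17, B:58.21, C:31.45, D:200.41 → nearest is C
1 of the 4 points has B as nearest.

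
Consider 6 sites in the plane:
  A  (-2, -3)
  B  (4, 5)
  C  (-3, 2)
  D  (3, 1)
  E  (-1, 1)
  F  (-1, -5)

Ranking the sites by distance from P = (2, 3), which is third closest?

E

Compare squared distances (the ordering matches that of the actual distances):
|PA|² = (2−(-2))² + (3−(-3))² = 16 + 36 = 52
|PB|² = (2−4)² + (3−5)² = 4 + 4 = 8
|PC|² = (2−(-3))² + (3−2)² = 25 + 1 = 26
|PD|² = (2−3)² + (3−1)² = 1 + 4 = 5
|PE|² = (2−(-1))² + (3−1)² = 9 + 4 = 13
|PF|² = (2−(-1))² + (3−(-5))² = 9 + 64 = 73
Sorted ascending: D, B, E, C, … — the third-nearest is E.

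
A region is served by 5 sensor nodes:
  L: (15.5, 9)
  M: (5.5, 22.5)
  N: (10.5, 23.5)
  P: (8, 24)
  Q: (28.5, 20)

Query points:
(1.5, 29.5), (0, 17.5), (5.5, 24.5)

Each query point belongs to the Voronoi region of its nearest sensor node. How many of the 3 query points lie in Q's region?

(1.5, 29.5) — d² to each: L:616.25, M:65, N:117, P:72.5, Q:819.25 → nearest is M
(0, 17.5) — d² to each: L:312.5, M:55.25, N:146.25, P:106.25, Q:818.5 → nearest is M
(5.5, 24.5) — d² to each: L:340.25, M:4, N:26, P:6.5, Q:549.25 → nearest is M
0 of the 3 points have Q as nearest.

0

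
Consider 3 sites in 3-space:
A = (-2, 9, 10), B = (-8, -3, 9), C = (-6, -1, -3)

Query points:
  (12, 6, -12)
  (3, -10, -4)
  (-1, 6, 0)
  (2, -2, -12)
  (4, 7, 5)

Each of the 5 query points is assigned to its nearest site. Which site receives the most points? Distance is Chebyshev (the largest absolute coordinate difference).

(12, 6, -12) — d to each: A:22, B:21, C:18 → nearest is C
(3, -10, -4) — d to each: A:19, B:13, C:9 → nearest is C
(-1, 6, 0) — d to each: A:10, B:9, C:7 → nearest is C
(2, -2, -12) — d to each: A:22, B:21, C:9 → nearest is C
(4, 7, 5) — d to each: A:6, B:12, C:10 → nearest is A
Tally — A:1, C:4. C captures the most (4).

C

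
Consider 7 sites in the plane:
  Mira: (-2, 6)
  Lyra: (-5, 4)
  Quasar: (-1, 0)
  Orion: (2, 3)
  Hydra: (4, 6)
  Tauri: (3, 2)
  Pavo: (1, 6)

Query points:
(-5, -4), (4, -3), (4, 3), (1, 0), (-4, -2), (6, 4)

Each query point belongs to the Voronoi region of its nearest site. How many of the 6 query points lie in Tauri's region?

(-5, -4) — d² to each: Mira:109, Lyra:64, Quasar:32, Orion:98, Hydra:181, Tauri:100, Pavo:136 → nearest is Quasar
(4, -3) — d² to each: Mira:117, Lyra:130, Quasar:34, Orion:40, Hydra:81, Tauri:26, Pavo:90 → nearest is Tauri
(4, 3) — d² to each: Mira:45, Lyra:82, Quasar:34, Orion:4, Hydra:9, Tauri:2, Pavo:18 → nearest is Tauri
(1, 0) — d² to each: Mira:45, Lyra:52, Quasar:4, Orion:10, Hydra:45, Tauri:8, Pavo:36 → nearest is Quasar
(-4, -2) — d² to each: Mira:68, Lyra:37, Quasar:13, Orion:61, Hydra:128, Tauri:65, Pavo:89 → nearest is Quasar
(6, 4) — d² to each: Mira:68, Lyra:121, Quasar:65, Orion:17, Hydra:8, Tauri:13, Pavo:29 → nearest is Hydra
2 of the 6 points have Tauri as nearest.

2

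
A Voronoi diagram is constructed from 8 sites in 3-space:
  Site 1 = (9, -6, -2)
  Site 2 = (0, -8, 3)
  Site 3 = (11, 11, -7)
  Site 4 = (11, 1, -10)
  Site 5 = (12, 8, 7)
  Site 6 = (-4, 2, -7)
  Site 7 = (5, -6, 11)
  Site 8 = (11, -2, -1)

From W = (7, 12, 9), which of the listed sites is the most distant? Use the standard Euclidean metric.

Compare squared distances (the ordering matches that of the actual distances):
d²(W, Site 1) = (7−9)² + (12−(-6))² + (9−(-2))² = 4 + 324 + 121 = 449
d²(W, Site 2) = (7−0)² + (12−(-8))² + (9−3)² = 49 + 400 + 36 = 485
d²(W, Site 3) = (7−11)² + (12−11)² + (9−(-7))² = 16 + 1 + 256 = 273
d²(W, Site 4) = (7−11)² + (12−1)² + (9−(-10))² = 16 + 121 + 361 = 498
d²(W, Site 5) = (7−12)² + (12−8)² + (9−7)² = 25 + 16 + 4 = 45
d²(W, Site 6) = (7−(-4))² + (12−2)² + (9−(-7))² = 121 + 100 + 256 = 477
d²(W, Site 7) = (7−5)² + (12−(-6))² + (9−11)² = 4 + 324 + 4 = 332
d²(W, Site 8) = (7−11)² + (12−(-2))² + (9−(-1))² = 16 + 196 + 100 = 312
The largest is to Site 4.

Site 4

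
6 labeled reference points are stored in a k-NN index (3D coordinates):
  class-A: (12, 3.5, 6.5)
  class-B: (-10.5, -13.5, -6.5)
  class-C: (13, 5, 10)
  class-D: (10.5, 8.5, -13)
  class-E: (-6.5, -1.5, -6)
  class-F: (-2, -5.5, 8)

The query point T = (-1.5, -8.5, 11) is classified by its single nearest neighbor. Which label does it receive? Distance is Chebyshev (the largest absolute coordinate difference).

class-F

d(T, class-A) = max(13.5, 12, 4.5) = 13.5
d(T, class-B) = max(9, 5, 17.5) = 17.5
d(T, class-C) = max(14.5, 13.5, 1) = 14.5
d(T, class-D) = max(12, 17, 24) = 24
d(T, class-E) = max(5, 7, 17) = 17
d(T, class-F) = max(0.5, 3, 3) = 3
The smallest is to class-F, so T lies in the Voronoi region of class-F.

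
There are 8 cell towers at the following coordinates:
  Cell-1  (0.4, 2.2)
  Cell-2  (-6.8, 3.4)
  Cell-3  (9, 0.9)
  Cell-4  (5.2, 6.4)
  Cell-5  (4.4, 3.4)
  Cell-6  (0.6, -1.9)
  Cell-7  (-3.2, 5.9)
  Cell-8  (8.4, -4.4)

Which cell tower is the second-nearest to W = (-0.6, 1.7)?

Squared Euclidean distances:
d²(W, Cell-1) = 1 + 0.25 = 1.25
d²(W, Cell-2) = 38.44 + 2.89 = 41.33
d²(W, Cell-3) = 92.16 + 0.64 = 92.8
d²(W, Cell-4) = 33.64 + 22.09 = 55.73
d²(W, Cell-5) = 25 + 2.89 = 27.89
d²(W, Cell-6) = 1.44 + 12.96 = 14.4
d²(W, Cell-7) = 6.76 + 17.64 = 24.4
d²(W, Cell-8) = 81 + 37.21 = 118.21
Sorted ascending: Cell-1, Cell-6, Cell-7, … — the second-nearest is Cell-6.

Cell-6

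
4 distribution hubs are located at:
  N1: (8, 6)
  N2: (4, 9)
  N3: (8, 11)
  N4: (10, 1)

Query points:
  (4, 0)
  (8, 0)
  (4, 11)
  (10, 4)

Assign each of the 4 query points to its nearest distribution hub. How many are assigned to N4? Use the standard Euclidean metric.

2

(4, 0) — d² to each: N1:52, N2:81, N3:137, N4:37 → nearest is N4
(8, 0) — d² to each: N1:36, N2:97, N3:121, N4:5 → nearest is N4
(4, 11) — d² to each: N1:41, N2:4, N3:16, N4:136 → nearest is N2
(10, 4) — d² to each: N1:8, N2:61, N3:53, N4:9 → nearest is N1
2 of the 4 points have N4 as nearest.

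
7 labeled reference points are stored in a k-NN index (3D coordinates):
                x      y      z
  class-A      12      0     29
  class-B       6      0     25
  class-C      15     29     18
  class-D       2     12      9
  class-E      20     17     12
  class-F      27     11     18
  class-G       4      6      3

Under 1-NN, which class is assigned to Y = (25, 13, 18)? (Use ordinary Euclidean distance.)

class-F

Compare squared distances (the ordering matches that of the actual distances):
d²(Y, class-A) = (25−12)² + (13−0)² + (18−29)² = 169 + 169 + 121 = 459
d²(Y, class-B) = (25−6)² + (13−0)² + (18−25)² = 361 + 169 + 49 = 579
d²(Y, class-C) = (25−15)² + (13−29)² + (18−18)² = 100 + 256 + 0 = 356
d²(Y, class-D) = (25−2)² + (13−12)² + (18−9)² = 529 + 1 + 81 = 611
d²(Y, class-E) = (25−20)² + (13−17)² + (18−12)² = 25 + 16 + 36 = 77
d²(Y, class-F) = (25−27)² + (13−11)² + (18−18)² = 4 + 4 + 0 = 8
d²(Y, class-G) = (25−4)² + (13−6)² + (18−3)² = 441 + 49 + 225 = 715
The smallest is to class-F, so Y lies in the Voronoi region of class-F.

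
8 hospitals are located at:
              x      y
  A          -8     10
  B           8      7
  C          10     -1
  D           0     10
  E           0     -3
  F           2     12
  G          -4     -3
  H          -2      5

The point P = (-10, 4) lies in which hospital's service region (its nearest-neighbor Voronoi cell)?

A

Compare squared distances (the ordering matches that of the actual distances):
|PA|² = (-10−(-8))² + (4−10)² = 4 + 36 = 40
|PB|² = (-10−8)² + (4−7)² = 324 + 9 = 333
|PC|² = (-10−10)² + (4−(-1))² = 400 + 25 = 425
|PD|² = (-10−0)² + (4−10)² = 100 + 36 = 136
|PE|² = (-10−0)² + (4−(-3))² = 100 + 49 = 149
|PF|² = (-10−2)² + (4−12)² = 144 + 64 = 208
|PG|² = (-10−(-4))² + (4−(-3))² = 36 + 49 = 85
|PH|² = (-10−(-2))² + (4−5)² = 64 + 1 = 65
The smallest is to A, so P lies in the Voronoi region of A.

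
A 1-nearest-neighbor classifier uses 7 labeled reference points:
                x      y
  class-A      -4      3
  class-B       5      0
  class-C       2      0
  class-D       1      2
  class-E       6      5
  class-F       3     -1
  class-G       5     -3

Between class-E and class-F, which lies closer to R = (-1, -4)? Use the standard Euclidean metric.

class-F

Compare squared distances:
d²(R, class-E) = (-1−6)² + (-4−5)² = 49 + 81 = 130
d²(R, class-F) = (-1−3)² + (-4−(-1))² = 16 + 9 = 25
130 > 25, so class-F is closer.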